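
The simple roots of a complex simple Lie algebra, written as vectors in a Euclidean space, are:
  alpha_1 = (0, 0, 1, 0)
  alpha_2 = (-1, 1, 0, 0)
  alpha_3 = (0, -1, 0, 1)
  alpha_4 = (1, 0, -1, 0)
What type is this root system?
Compute the Cartan integers a_ij = 2(alpha_i, alpha_j)/(alpha_j, alpha_j); the resulting 4x4 Cartan matrix is
[[2, 0, 0, -1], [0, 2, -1, -1], [0, -1, 2, 0], [-2, -1, 0, 2]].
The roots have two lengths (squared-length ratio 2:1); the short ones are alpha_{1}. The associated Dynkin diagram is a chain of 4 nodes with a double edge at one end; the terminal node there is the unique short simple root (B_4), so the type is B_4 (the algebra so(9)).

B4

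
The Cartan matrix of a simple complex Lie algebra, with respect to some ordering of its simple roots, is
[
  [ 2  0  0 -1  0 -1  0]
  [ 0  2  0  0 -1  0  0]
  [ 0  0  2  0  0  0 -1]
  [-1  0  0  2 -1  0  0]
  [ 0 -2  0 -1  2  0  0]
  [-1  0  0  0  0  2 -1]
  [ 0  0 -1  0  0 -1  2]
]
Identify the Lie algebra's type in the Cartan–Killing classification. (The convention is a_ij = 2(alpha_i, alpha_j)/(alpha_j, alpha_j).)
The matrix has rank 7 with 2's on the diagonal. Reading the off-diagonal entries as Dynkin edges (a single edge where a_ij = a_ji = -1; a double or triple edge where a_ij * a_ji = 2 or 3), the diagram is a chain of 7 nodes with a double edge at one end; the terminal node there is the unique short simple root (B_7). One simple-root ordering that puts it in standard form is (alpha_3, alpha_7, alpha_6, alpha_1, alpha_4, alpha_5, alpha_2). So the algebra is type B_7, i.e. so(15).

B_7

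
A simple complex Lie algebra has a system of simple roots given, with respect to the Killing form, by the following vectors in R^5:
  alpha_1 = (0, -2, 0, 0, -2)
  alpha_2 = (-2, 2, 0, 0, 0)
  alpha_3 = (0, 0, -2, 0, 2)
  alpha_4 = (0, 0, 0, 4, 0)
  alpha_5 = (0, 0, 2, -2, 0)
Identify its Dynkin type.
C_5

Compute the Cartan integers a_ij = 2(alpha_i, alpha_j)/(alpha_j, alpha_j); the resulting 5x5 Cartan matrix is
[[2, -1, -1, 0, 0], [-1, 2, 0, 0, 0], [-1, 0, 2, 0, -1], [0, 0, 0, 2, -2], [0, 0, -1, -1, 2]].
The roots have two lengths (squared-length ratio 2:1); the short ones are alpha_{1,2,3,5}. The associated Dynkin diagram is a chain of 5 nodes with a double edge at one end; the terminal node there is the unique long simple root (C_5), so the type is C_5 (the algebra sp(10)).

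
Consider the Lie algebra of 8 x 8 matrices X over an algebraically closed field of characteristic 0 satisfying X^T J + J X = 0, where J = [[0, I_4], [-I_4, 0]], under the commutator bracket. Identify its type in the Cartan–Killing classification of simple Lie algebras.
This is sp(8), which has dimension 8(8+1)/2 = 36 and rank 8/2 = 4. In the classification of classical Lie algebras, the symplectic algebra sp(2n) has type C_n; here n = 4, so the Dynkin diagram is a chain of 4 nodes with a double edge at one end; the terminal node there is the unique long simple root (C_4). Hence the type is C_4.

C_4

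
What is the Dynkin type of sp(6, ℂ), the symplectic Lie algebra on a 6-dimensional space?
This is sp(6), which has dimension 6(6+1)/2 = 21 and rank 6/2 = 3. In the classification of classical Lie algebras, the symplectic algebra sp(2n) has type C_n; here n = 3, so the Dynkin diagram is a chain of 3 nodes with a double edge at one end; the terminal node there is the unique long simple root (C_3). Hence the type is C_3.

type C_3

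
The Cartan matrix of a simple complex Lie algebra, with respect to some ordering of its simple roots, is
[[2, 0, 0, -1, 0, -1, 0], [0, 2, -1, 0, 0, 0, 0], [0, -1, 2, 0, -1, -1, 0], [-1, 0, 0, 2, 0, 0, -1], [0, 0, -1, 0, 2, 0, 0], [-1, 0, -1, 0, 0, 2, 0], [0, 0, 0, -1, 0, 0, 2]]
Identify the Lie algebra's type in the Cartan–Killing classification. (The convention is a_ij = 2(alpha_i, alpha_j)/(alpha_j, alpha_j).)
D7

The matrix has rank 7 with 2's on the diagonal. Reading the off-diagonal entries as Dynkin edges (a single edge where a_ij = a_ji = -1; a double or triple edge where a_ij * a_ji = 2 or 3), the diagram is a chain of 5 nodes with a fork of two nodes at one end (D_7). One simple-root ordering that puts it in standard form is (alpha_7, alpha_4, alpha_1, alpha_6, alpha_3, alpha_2, alpha_5). So the algebra is type D_7, i.e. so(14).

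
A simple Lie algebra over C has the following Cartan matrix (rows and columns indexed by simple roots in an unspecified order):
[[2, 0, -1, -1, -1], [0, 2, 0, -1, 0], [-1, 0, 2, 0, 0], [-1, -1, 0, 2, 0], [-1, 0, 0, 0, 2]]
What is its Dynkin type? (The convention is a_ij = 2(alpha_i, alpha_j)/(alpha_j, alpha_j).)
D_5

The matrix has rank 5 with 2's on the diagonal. Reading the off-diagonal entries as Dynkin edges (a single edge where a_ij = a_ji = -1; a double or triple edge where a_ij * a_ji = 2 or 3), the diagram is a chain of 3 nodes with a fork of two nodes at one end (D_5). One simple-root ordering that puts it in standard form is (alpha_2, alpha_4, alpha_1, alpha_3, alpha_5). So the algebra is type D_5, i.e. so(10).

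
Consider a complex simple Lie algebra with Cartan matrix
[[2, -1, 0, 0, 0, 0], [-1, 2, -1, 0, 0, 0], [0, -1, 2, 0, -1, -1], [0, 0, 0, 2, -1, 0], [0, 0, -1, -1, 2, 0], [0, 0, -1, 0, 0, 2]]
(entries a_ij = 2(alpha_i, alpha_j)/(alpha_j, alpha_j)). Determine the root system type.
type E_6

The matrix has rank 6 with 2's on the diagonal. Reading the off-diagonal entries as Dynkin edges (a single edge where a_ij = a_ji = -1; a double or triple edge where a_ij * a_ji = 2 or 3), the diagram is a chain of 5 nodes with one extra node attached to the third node from one end (E_6). One simple-root ordering that puts it in standard form is (alpha_4, alpha_6, alpha_5, alpha_3, alpha_2, alpha_1). So the algebra is type E_6.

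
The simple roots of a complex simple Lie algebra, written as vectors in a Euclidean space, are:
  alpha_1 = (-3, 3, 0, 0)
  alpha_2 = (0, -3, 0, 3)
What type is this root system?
A_2 (sl(3))

Compute the Cartan integers a_ij = 2(alpha_i, alpha_j)/(alpha_j, alpha_j); the resulting 2x2 Cartan matrix is
[[2, -1], [-1, 2]].
All simple roots have the same length, so the diagram is simply laced. The associated Dynkin diagram is a chain of 2 nodes with single edges (A_2), so the type is A_2 (the algebra sl(3)).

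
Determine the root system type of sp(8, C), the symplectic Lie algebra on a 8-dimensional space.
C4

This is sp(8), which has dimension 8(8+1)/2 = 36 and rank 8/2 = 4. In the classification of classical Lie algebras, the symplectic algebra sp(2n) has type C_n; here n = 4, so the Dynkin diagram is a chain of 4 nodes with a double edge at one end; the terminal node there is the unique long simple root (C_4). Hence the type is C_4.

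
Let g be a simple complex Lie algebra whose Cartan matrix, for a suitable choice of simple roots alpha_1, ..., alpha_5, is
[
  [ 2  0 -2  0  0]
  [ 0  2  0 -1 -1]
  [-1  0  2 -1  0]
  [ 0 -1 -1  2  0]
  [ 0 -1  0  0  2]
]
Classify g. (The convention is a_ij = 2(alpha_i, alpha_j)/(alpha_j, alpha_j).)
The matrix has rank 5 with 2's on the diagonal. Reading the off-diagonal entries as Dynkin edges (a single edge where a_ij = a_ji = -1; a double or triple edge where a_ij * a_ji = 2 or 3), the diagram is a chain of 5 nodes with a double edge at one end; the terminal node there is the unique long simple root (C_5). One simple-root ordering that puts it in standard form is (alpha_5, alpha_2, alpha_4, alpha_3, alpha_1). So the algebra is type C_5, i.e. sp(10).

C_5 (sp(10))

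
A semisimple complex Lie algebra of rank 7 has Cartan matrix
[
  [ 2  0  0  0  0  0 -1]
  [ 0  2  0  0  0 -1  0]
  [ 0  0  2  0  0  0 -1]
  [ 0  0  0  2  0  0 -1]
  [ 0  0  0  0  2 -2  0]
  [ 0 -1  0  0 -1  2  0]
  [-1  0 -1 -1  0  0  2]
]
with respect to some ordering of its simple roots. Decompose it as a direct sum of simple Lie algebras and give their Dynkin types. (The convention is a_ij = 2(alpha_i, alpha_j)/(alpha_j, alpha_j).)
type C_3 + type D_4

The diagram associated to this matrix has two connected components: the simple roots {alpha_2, alpha_5, alpha_6} form a chain of 3 nodes with a double edge at one end; the terminal node there is the unique long simple root (C_3), and {alpha_1, alpha_3, alpha_4, alpha_7} form a chain of 2 nodes with a fork of two nodes at one end (D_4). A semisimple Lie algebra decomposes uniquely as the direct sum of simple ideals, one per connected component of its Dynkin diagram, so g ≅ C_3 ⊕ D_4 (dimension 21 + 28 = 49).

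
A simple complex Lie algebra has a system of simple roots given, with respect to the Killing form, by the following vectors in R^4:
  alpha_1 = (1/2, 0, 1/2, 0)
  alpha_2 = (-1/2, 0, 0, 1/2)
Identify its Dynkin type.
Compute the Cartan integers a_ij = 2(alpha_i, alpha_j)/(alpha_j, alpha_j); the resulting 2x2 Cartan matrix is
[[2, -1], [-1, 2]].
All simple roots have the same length, so the diagram is simply laced. The associated Dynkin diagram is a chain of 2 nodes with single edges (A_2), so the type is A_2 (the algebra sl(3)).

A2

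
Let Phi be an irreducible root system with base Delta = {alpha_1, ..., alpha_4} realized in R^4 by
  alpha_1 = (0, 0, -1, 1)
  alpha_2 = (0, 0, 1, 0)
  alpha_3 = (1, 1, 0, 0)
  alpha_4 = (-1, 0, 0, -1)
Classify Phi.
type B_4

Compute the Cartan integers a_ij = 2(alpha_i, alpha_j)/(alpha_j, alpha_j); the resulting 4x4 Cartan matrix is
[[2, -2, 0, -1], [-1, 2, 0, 0], [0, 0, 2, -1], [-1, 0, -1, 2]].
The roots have two lengths (squared-length ratio 2:1); the short ones are alpha_{2}. The associated Dynkin diagram is a chain of 4 nodes with a double edge at one end; the terminal node there is the unique short simple root (B_4), so the type is B_4 (the algebra so(9)).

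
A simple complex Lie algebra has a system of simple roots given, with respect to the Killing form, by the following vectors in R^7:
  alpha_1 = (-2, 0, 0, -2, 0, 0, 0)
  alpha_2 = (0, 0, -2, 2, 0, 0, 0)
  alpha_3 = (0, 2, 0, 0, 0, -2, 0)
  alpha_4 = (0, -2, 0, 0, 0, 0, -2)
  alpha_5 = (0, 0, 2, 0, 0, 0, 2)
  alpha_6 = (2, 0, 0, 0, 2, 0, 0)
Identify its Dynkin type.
type A_6

Compute the Cartan integers a_ij = 2(alpha_i, alpha_j)/(alpha_j, alpha_j); the resulting 6x6 Cartan matrix is
[[2, -1, 0, 0, 0, -1], [-1, 2, 0, 0, -1, 0], [0, 0, 2, -1, 0, 0], [0, 0, -1, 2, -1, 0], [0, -1, 0, -1, 2, 0], [-1, 0, 0, 0, 0, 2]].
All simple roots have the same length, so the diagram is simply laced. The associated Dynkin diagram is a chain of 6 nodes with single edges (A_6), so the type is A_6 (the algebra sl(7)).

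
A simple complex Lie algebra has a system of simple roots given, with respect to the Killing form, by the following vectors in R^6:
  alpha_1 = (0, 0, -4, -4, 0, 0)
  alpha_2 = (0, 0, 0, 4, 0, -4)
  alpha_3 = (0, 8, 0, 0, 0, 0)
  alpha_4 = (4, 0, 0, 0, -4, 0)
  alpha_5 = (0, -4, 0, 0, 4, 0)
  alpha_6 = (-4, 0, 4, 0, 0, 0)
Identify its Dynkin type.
Compute the Cartan integers a_ij = 2(alpha_i, alpha_j)/(alpha_j, alpha_j); the resulting 6x6 Cartan matrix is
[[2, -1, 0, 0, 0, -1], [-1, 2, 0, 0, 0, 0], [0, 0, 2, 0, -2, 0], [0, 0, 0, 2, -1, -1], [0, 0, -1, -1, 2, 0], [-1, 0, 0, -1, 0, 2]].
The roots have two lengths (squared-length ratio 2:1); the short ones are alpha_{1,2,4,5,6}. The associated Dynkin diagram is a chain of 6 nodes with a double edge at one end; the terminal node there is the unique long simple root (C_6), so the type is C_6 (the algebra sp(12)).

C6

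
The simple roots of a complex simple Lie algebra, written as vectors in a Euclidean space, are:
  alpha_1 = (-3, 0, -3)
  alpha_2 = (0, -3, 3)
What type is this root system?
type A_2

Compute the Cartan integers a_ij = 2(alpha_i, alpha_j)/(alpha_j, alpha_j); the resulting 2x2 Cartan matrix is
[[2, -1], [-1, 2]].
All simple roots have the same length, so the diagram is simply laced. The associated Dynkin diagram is a chain of 2 nodes with single edges (A_2), so the type is A_2 (the algebra sl(3)).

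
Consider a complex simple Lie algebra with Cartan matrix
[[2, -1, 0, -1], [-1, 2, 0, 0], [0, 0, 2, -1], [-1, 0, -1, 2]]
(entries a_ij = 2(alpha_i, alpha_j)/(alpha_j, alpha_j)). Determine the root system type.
The matrix has rank 4 with 2's on the diagonal. Reading the off-diagonal entries as Dynkin edges (a single edge where a_ij = a_ji = -1; a double or triple edge where a_ij * a_ji = 2 or 3), the diagram is a chain of 4 nodes with single edges (A_4). One simple-root ordering that puts it in standard form is (alpha_2, alpha_1, alpha_4, alpha_3). So the algebra is type A_4, i.e. sl(5).

A4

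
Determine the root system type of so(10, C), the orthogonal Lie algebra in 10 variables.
D_5

This is so(10) with 10 even, which has dimension 10(10-1)/2 = 45 and rank 10/2 = 5. In the classification of classical Lie algebras, the orthogonal algebra so(2n) in an even number of variables has type D_n; here n = 5, so the Dynkin diagram is a chain of 3 nodes with a fork of two nodes at one end (D_5). Hence the type is D_5.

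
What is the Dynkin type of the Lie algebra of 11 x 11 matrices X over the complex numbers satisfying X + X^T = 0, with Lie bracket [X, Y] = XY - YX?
This is so(11) with 11 odd, which has dimension 11(11-1)/2 = 55 and rank (11-1)/2 = 5. In the classification of classical Lie algebras, the orthogonal algebra so(2n+1) in an odd number of variables has type B_n; here n = 5, so the Dynkin diagram is a chain of 5 nodes with a double edge at one end; the terminal node there is the unique short simple root (B_5). Hence the type is B_5.

B_5 (so(11))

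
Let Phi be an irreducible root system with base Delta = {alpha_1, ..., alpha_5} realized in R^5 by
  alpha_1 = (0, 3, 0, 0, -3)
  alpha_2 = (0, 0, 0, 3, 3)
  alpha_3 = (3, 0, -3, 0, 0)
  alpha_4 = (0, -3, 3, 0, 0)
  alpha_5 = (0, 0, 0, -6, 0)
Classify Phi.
Compute the Cartan integers a_ij = 2(alpha_i, alpha_j)/(alpha_j, alpha_j); the resulting 5x5 Cartan matrix is
[[2, -1, 0, -1, 0], [-1, 2, 0, 0, -1], [0, 0, 2, -1, 0], [-1, 0, -1, 2, 0], [0, -2, 0, 0, 2]].
The roots have two lengths (squared-length ratio 2:1); the short ones are alpha_{1,2,3,4}. The associated Dynkin diagram is a chain of 5 nodes with a double edge at one end; the terminal node there is the unique long simple root (C_5), so the type is C_5 (the algebra sp(10)).

C_5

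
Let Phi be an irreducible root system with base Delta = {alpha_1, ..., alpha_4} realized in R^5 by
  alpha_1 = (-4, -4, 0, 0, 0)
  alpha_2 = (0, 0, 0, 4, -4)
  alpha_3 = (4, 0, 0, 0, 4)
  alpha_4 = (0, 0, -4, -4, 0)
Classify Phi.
Compute the Cartan integers a_ij = 2(alpha_i, alpha_j)/(alpha_j, alpha_j); the resulting 4x4 Cartan matrix is
[[2, 0, -1, 0], [0, 2, -1, -1], [-1, -1, 2, 0], [0, -1, 0, 2]].
All simple roots have the same length, so the diagram is simply laced. The associated Dynkin diagram is a chain of 4 nodes with single edges (A_4), so the type is A_4 (the algebra sl(5)).

A4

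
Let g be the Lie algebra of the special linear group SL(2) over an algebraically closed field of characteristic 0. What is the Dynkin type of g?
This is sl(2), which has dimension 2^2 - 1 = 3 and rank 2 - 1 = 1 (a Cartan subalgebra is the diagonal traceless matrices). In the classification of classical Lie algebras, the special linear algebra sl(n+1) has type A_n; here n = 1, so the Dynkin diagram is a chain of 1 nodes with single edges (A_1). Hence the type is A_1.

A_1 (sl(2))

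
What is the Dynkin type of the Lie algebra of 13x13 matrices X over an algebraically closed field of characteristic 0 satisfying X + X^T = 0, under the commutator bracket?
B6

This is so(13) with 13 odd, which has dimension 13(13-1)/2 = 78 and rank (13-1)/2 = 6. In the classification of classical Lie algebras, the orthogonal algebra so(2n+1) in an odd number of variables has type B_n; here n = 6, so the Dynkin diagram is a chain of 6 nodes with a double edge at one end; the terminal node there is the unique short simple root (B_6). Hence the type is B_6.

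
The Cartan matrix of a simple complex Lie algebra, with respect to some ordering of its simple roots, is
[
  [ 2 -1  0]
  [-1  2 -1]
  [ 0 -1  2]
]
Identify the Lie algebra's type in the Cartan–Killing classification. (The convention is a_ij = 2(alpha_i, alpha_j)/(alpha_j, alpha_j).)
The matrix has rank 3 with 2's on the diagonal. Reading the off-diagonal entries as Dynkin edges (a single edge where a_ij = a_ji = -1; a double or triple edge where a_ij * a_ji = 2 or 3), the diagram is a chain of 3 nodes with single edges (A_3). One simple-root ordering that puts it in standard form is (alpha_3, alpha_2, alpha_1). So the algebra is type A_3, i.e. sl(4).

A_3 (sl(4))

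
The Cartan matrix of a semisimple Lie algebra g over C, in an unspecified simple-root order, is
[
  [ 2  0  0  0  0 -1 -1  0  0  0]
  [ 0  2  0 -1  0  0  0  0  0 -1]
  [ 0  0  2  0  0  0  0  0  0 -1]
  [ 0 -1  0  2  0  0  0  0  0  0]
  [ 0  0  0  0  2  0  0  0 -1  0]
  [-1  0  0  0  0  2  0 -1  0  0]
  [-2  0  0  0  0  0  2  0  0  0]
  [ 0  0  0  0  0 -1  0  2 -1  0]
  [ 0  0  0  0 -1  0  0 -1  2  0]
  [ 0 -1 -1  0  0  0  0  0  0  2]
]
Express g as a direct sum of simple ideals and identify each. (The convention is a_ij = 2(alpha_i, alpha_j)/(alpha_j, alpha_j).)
A_4 (sl(5)) + C_6 (sp(12))

The diagram associated to this matrix has two connected components: the simple roots {alpha_2, alpha_3, alpha_4, alpha_10} form a chain of 4 nodes with single edges (A_4), and {alpha_1, alpha_5, alpha_6, alpha_7, alpha_8, alpha_9} form a chain of 6 nodes with a double edge at one end; the terminal node there is the unique long simple root (C_6). A semisimple Lie algebra decomposes uniquely as the direct sum of simple ideals, one per connected component of its Dynkin diagram, so g ≅ A_4 ⊕ C_6 (dimension 24 + 78 = 102).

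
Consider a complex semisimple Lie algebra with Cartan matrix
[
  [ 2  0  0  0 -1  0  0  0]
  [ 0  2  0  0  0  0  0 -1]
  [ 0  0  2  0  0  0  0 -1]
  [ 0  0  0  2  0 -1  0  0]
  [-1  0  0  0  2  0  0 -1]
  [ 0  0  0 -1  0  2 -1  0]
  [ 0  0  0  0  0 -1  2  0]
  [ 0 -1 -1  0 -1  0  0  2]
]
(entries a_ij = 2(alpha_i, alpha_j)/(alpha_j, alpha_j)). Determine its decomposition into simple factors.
A_3 ⊕ D_5

The diagram associated to this matrix has two connected components: the simple roots {alpha_4, alpha_6, alpha_7} form a chain of 3 nodes with single edges (A_3), and {alpha_1, alpha_2, alpha_3, alpha_5, alpha_8} form a chain of 3 nodes with a fork of two nodes at one end (D_5). A semisimple Lie algebra decomposes uniquely as the direct sum of simple ideals, one per connected component of its Dynkin diagram, so g ≅ A_3 ⊕ D_5 (dimension 15 + 45 = 60).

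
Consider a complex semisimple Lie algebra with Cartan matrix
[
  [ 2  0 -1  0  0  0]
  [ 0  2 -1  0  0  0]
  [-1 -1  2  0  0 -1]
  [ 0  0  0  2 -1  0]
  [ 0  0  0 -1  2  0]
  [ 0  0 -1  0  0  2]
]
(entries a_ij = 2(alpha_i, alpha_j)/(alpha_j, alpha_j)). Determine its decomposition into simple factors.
A_2 + D_4

The diagram associated to this matrix has two connected components: the simple roots {alpha_4, alpha_5} form a chain of 2 nodes with single edges (A_2), and {alpha_1, alpha_2, alpha_3, alpha_6} form a chain of 2 nodes with a fork of two nodes at one end (D_4). A semisimple Lie algebra decomposes uniquely as the direct sum of simple ideals, one per connected component of its Dynkin diagram, so g ≅ A_2 ⊕ D_4 (dimension 8 + 28 = 36).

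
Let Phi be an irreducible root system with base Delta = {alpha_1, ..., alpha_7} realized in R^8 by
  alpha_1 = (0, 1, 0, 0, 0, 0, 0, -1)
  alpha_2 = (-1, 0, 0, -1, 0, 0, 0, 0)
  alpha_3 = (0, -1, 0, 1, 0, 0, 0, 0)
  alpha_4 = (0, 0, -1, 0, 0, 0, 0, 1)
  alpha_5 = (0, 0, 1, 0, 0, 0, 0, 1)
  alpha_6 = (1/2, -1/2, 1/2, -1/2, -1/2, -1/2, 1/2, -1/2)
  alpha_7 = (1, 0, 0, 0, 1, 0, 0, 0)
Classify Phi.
Compute the Cartan integers a_ij = 2(alpha_i, alpha_j)/(alpha_j, alpha_j); the resulting 7x7 Cartan matrix is
[[2, 0, -1, -1, -1, 0, 0], [0, 2, -1, 0, 0, 0, -1], [-1, -1, 2, 0, 0, 0, 0], [-1, 0, 0, 2, 0, -1, 0], [-1, 0, 0, 0, 2, 0, 0], [0, 0, 0, -1, 0, 2, 0], [0, -1, 0, 0, 0, 0, 2]].
All simple roots have the same length, so the diagram is simply laced. The associated Dynkin diagram is a chain of 6 nodes with one extra node attached to the third node from one end (E_7), so the type is E_7.

type E_7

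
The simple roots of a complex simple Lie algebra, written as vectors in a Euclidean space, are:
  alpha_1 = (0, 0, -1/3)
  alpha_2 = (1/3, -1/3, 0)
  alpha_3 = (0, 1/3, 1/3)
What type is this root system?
Compute the Cartan integers a_ij = 2(alpha_i, alpha_j)/(alpha_j, alpha_j); the resulting 3x3 Cartan matrix is
[[2, 0, -1], [0, 2, -1], [-2, -1, 2]].
The roots have two lengths (squared-length ratio 2:1); the short ones are alpha_{1}. The associated Dynkin diagram is a chain of 3 nodes with a double edge at one end; the terminal node there is the unique short simple root (B_3), so the type is B_3 (the algebra so(7)).

type B_3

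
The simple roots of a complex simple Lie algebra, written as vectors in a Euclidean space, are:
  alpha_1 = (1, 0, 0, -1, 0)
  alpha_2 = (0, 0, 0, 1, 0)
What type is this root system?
type B_2

Compute the Cartan integers a_ij = 2(alpha_i, alpha_j)/(alpha_j, alpha_j); the resulting 2x2 Cartan matrix is
[[2, -2], [-1, 2]].
The roots have two lengths (squared-length ratio 2:1); the short ones are alpha_{2}. The associated Dynkin diagram is a chain of 2 nodes with a double edge at one end; the terminal node there is the unique short simple root (B_2), so the type is B_2 (the algebra so(5)).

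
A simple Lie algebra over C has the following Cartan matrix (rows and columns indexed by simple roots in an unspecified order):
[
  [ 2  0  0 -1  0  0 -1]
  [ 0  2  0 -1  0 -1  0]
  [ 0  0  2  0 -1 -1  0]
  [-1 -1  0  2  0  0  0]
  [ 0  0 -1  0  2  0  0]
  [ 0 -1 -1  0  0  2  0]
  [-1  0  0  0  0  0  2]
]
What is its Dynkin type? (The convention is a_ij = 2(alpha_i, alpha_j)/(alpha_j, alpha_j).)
A_7 (sl(8))

The matrix has rank 7 with 2's on the diagonal. Reading the off-diagonal entries as Dynkin edges (a single edge where a_ij = a_ji = -1; a double or triple edge where a_ij * a_ji = 2 or 3), the diagram is a chain of 7 nodes with single edges (A_7). One simple-root ordering that puts it in standard form is (alpha_5, alpha_3, alpha_6, alpha_2, alpha_4, alpha_1, alpha_7). So the algebra is type A_7, i.e. sl(8).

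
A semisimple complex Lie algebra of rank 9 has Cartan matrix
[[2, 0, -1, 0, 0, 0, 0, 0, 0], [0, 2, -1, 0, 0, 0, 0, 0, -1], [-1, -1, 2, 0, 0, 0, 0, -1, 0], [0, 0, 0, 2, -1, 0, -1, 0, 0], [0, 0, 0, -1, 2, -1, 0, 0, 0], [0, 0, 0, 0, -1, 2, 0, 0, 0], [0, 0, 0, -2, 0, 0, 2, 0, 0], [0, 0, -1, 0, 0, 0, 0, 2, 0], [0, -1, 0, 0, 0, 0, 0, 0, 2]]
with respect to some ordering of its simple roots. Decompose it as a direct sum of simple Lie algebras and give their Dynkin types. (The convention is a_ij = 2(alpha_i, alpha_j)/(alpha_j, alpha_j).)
C_4 (sp(8)) ⊕ D_5 (so(10))

The diagram associated to this matrix has two connected components: the simple roots {alpha_4, alpha_5, alpha_6, alpha_7} form a chain of 4 nodes with a double edge at one end; the terminal node there is the unique long simple root (C_4), and {alpha_1, alpha_2, alpha_3, alpha_8, alpha_9} form a chain of 3 nodes with a fork of two nodes at one end (D_5). A semisimple Lie algebra decomposes uniquely as the direct sum of simple ideals, one per connected component of its Dynkin diagram, so g ≅ C_4 ⊕ D_5 (dimension 36 + 45 = 81).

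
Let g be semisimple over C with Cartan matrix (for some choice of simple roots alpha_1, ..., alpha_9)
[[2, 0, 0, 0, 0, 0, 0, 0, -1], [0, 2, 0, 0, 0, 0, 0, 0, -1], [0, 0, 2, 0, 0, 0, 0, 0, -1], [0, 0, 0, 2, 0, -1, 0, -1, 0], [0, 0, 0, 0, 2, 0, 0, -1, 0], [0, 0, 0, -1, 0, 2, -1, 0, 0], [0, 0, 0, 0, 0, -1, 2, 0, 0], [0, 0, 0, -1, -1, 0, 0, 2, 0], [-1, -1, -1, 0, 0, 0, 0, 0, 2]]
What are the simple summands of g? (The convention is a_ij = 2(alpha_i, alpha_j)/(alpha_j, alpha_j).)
The diagram associated to this matrix has two connected components: the simple roots {alpha_4, alpha_5, alpha_6, alpha_7, alpha_8} form a chain of 5 nodes with single edges (A_5), and {alpha_1, alpha_2, alpha_3, alpha_9} form a chain of 2 nodes with a fork of two nodes at one end (D_4). A semisimple Lie algebra decomposes uniquely as the direct sum of simple ideals, one per connected component of its Dynkin diagram, so g ≅ A_5 ⊕ D_4 (dimension 35 + 28 = 63).

A5 + D4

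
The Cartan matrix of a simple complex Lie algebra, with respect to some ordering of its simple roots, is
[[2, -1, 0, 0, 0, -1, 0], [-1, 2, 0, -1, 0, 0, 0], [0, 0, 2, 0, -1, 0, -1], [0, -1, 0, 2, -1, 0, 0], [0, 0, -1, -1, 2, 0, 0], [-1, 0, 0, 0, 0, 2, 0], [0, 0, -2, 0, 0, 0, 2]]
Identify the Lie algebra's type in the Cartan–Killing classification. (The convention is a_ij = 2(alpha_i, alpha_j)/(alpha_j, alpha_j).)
The matrix has rank 7 with 2's on the diagonal. Reading the off-diagonal entries as Dynkin edges (a single edge where a_ij = a_ji = -1; a double or triple edge where a_ij * a_ji = 2 or 3), the diagram is a chain of 7 nodes with a double edge at one end; the terminal node there is the unique long simple root (C_7). One simple-root ordering that puts it in standard form is (alpha_6, alpha_1, alpha_2, alpha_4, alpha_5, alpha_3, alpha_7). So the algebra is type C_7, i.e. sp(14).

C7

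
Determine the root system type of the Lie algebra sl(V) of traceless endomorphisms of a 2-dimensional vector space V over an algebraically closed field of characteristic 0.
A_1 (sl(2))

This is sl(2), which has dimension 2^2 - 1 = 3 and rank 2 - 1 = 1 (a Cartan subalgebra is the diagonal traceless matrices). In the classification of classical Lie algebras, the special linear algebra sl(n+1) has type A_n; here n = 1, so the Dynkin diagram is a chain of 1 nodes with single edges (A_1). Hence the type is A_1.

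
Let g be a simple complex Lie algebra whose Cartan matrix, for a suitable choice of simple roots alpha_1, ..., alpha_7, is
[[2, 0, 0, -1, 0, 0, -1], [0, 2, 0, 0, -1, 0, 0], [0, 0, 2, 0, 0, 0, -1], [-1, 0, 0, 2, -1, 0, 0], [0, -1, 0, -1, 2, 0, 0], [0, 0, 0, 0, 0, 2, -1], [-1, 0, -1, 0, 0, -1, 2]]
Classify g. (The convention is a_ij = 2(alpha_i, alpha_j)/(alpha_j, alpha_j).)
D_7

The matrix has rank 7 with 2's on the diagonal. Reading the off-diagonal entries as Dynkin edges (a single edge where a_ij = a_ji = -1; a double or triple edge where a_ij * a_ji = 2 or 3), the diagram is a chain of 5 nodes with a fork of two nodes at one end (D_7). One simple-root ordering that puts it in standard form is (alpha_2, alpha_5, alpha_4, alpha_1, alpha_7, alpha_3, alpha_6). So the algebra is type D_7, i.e. so(14).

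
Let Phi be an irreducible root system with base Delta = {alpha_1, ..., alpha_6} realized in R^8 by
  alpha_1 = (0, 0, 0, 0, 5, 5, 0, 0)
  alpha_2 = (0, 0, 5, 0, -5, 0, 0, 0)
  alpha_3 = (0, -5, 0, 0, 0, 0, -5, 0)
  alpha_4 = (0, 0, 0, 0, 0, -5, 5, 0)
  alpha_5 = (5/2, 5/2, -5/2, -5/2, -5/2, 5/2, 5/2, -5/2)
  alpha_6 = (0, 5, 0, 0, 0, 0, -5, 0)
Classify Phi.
E6

Compute the Cartan integers a_ij = 2(alpha_i, alpha_j)/(alpha_j, alpha_j); the resulting 6x6 Cartan matrix is
[[2, -1, 0, -1, 0, 0], [-1, 2, 0, 0, 0, 0], [0, 0, 2, -1, -1, 0], [-1, 0, -1, 2, 0, -1], [0, 0, -1, 0, 2, 0], [0, 0, 0, -1, 0, 2]].
All simple roots have the same length, so the diagram is simply laced. The associated Dynkin diagram is a chain of 5 nodes with one extra node attached to the third node from one end (E_6), so the type is E_6.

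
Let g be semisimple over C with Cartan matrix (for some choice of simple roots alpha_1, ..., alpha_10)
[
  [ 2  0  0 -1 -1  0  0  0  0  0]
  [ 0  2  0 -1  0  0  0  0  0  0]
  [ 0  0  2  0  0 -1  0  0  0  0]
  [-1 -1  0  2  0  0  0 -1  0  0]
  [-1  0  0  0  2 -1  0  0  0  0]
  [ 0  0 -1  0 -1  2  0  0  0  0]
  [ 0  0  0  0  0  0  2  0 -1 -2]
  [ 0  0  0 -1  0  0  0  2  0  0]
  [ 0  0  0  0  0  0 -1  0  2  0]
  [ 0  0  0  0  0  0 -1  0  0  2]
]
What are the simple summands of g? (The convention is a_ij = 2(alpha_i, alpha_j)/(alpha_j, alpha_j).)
The diagram associated to this matrix has two connected components: the simple roots {alpha_7, alpha_9, alpha_10} form a chain of 3 nodes with a double edge at one end; the terminal node there is the unique short simple root (B_3), and {alpha_1, alpha_2, alpha_3, alpha_4, alpha_5, alpha_6, alpha_8} form a chain of 5 nodes with a fork of two nodes at one end (D_7). A semisimple Lie algebra decomposes uniquely as the direct sum of simple ideals, one per connected component of its Dynkin diagram, so g ≅ B_3 ⊕ D_7 (dimension 21 + 91 = 112).

B3 ⊕ D7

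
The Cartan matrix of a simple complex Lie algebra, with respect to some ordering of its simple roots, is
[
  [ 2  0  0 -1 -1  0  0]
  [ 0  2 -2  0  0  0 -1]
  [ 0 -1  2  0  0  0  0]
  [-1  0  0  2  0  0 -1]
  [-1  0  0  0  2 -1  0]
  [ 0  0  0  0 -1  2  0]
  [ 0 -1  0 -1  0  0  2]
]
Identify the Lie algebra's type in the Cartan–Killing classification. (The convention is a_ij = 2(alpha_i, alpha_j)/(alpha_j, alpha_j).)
The matrix has rank 7 with 2's on the diagonal. Reading the off-diagonal entries as Dynkin edges (a single edge where a_ij = a_ji = -1; a double or triple edge where a_ij * a_ji = 2 or 3), the diagram is a chain of 7 nodes with a double edge at one end; the terminal node there is the unique short simple root (B_7). One simple-root ordering that puts it in standard form is (alpha_6, alpha_5, alpha_1, alpha_4, alpha_7, alpha_2, alpha_3). So the algebra is type B_7, i.e. so(15).

B7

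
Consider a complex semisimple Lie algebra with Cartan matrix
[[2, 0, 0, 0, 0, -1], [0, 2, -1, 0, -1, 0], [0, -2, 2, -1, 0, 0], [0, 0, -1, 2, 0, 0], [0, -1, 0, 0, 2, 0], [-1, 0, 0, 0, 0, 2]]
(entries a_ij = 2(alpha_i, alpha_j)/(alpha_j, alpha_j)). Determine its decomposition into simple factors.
The diagram associated to this matrix has two connected components: the simple roots {alpha_1, alpha_6} form a chain of 2 nodes with single edges (A_2), and {alpha_2, alpha_3, alpha_4, alpha_5} form a chain of 4 nodes with a double edge between the middle two (F_4). A semisimple Lie algebra decomposes uniquely as the direct sum of simple ideals, one per connected component of its Dynkin diagram, so g ≅ A_2 ⊕ F_4 (dimension 8 + 52 = 60).

A2 + F4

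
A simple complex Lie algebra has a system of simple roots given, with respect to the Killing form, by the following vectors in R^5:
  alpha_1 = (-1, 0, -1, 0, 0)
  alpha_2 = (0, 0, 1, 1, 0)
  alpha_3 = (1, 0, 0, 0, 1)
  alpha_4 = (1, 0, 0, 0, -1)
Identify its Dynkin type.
type D_4

Compute the Cartan integers a_ij = 2(alpha_i, alpha_j)/(alpha_j, alpha_j); the resulting 4x4 Cartan matrix is
[[2, -1, -1, -1], [-1, 2, 0, 0], [-1, 0, 2, 0], [-1, 0, 0, 2]].
All simple roots have the same length, so the diagram is simply laced. The associated Dynkin diagram is a chain of 2 nodes with a fork of two nodes at one end (D_4), so the type is D_4 (the algebra so(8)).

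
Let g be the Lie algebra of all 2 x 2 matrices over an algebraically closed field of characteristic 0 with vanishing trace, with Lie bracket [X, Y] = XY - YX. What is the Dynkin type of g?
A1

This is sl(2), which has dimension 2^2 - 1 = 3 and rank 2 - 1 = 1 (a Cartan subalgebra is the diagonal traceless matrices). In the classification of classical Lie algebras, the special linear algebra sl(n+1) has type A_n; here n = 1, so the Dynkin diagram is a chain of 1 nodes with single edges (A_1). Hence the type is A_1.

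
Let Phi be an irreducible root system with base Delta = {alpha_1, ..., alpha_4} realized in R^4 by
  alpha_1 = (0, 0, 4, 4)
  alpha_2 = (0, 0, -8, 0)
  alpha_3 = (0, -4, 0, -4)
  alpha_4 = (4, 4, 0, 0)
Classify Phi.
Compute the Cartan integers a_ij = 2(alpha_i, alpha_j)/(alpha_j, alpha_j); the resulting 4x4 Cartan matrix is
[[2, -1, -1, 0], [-2, 2, 0, 0], [-1, 0, 2, -1], [0, 0, -1, 2]].
The roots have two lengths (squared-length ratio 2:1); the short ones are alpha_{1,3,4}. The associated Dynkin diagram is a chain of 4 nodes with a double edge at one end; the terminal node there is the unique long simple root (C_4), so the type is C_4 (the algebra sp(8)).

type C_4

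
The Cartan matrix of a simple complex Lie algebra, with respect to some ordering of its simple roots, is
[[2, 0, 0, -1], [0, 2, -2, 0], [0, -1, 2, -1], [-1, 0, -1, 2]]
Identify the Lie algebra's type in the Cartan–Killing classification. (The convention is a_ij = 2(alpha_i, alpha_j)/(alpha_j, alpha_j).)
The matrix has rank 4 with 2's on the diagonal. Reading the off-diagonal entries as Dynkin edges (a single edge where a_ij = a_ji = -1; a double or triple edge where a_ij * a_ji = 2 or 3), the diagram is a chain of 4 nodes with a double edge at one end; the terminal node there is the unique long simple root (C_4). One simple-root ordering that puts it in standard form is (alpha_1, alpha_4, alpha_3, alpha_2). So the algebra is type C_4, i.e. sp(8).

C_4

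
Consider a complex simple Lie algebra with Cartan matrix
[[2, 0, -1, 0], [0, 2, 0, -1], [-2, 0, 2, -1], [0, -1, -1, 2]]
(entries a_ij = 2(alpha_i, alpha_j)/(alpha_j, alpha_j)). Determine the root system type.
The matrix has rank 4 with 2's on the diagonal. Reading the off-diagonal entries as Dynkin edges (a single edge where a_ij = a_ji = -1; a double or triple edge where a_ij * a_ji = 2 or 3), the diagram is a chain of 4 nodes with a double edge at one end; the terminal node there is the unique short simple root (B_4). One simple-root ordering that puts it in standard form is (alpha_2, alpha_4, alpha_3, alpha_1). So the algebra is type B_4, i.e. so(9).

B_4 (so(9))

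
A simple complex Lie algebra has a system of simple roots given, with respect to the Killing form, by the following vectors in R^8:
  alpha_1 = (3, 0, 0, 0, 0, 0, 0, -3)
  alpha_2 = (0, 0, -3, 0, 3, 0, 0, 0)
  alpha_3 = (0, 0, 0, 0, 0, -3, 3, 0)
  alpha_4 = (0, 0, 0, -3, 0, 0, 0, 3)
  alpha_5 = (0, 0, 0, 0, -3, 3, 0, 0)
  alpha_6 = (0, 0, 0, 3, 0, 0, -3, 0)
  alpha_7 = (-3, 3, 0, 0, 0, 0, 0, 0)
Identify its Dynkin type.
A_7

Compute the Cartan integers a_ij = 2(alpha_i, alpha_j)/(alpha_j, alpha_j); the resulting 7x7 Cartan matrix is
[[2, 0, 0, -1, 0, 0, -1], [0, 2, 0, 0, -1, 0, 0], [0, 0, 2, 0, -1, -1, 0], [-1, 0, 0, 2, 0, -1, 0], [0, -1, -1, 0, 2, 0, 0], [0, 0, -1, -1, 0, 2, 0], [-1, 0, 0, 0, 0, 0, 2]].
All simple roots have the same length, so the diagram is simply laced. The associated Dynkin diagram is a chain of 7 nodes with single edges (A_7), so the type is A_7 (the algebra sl(8)).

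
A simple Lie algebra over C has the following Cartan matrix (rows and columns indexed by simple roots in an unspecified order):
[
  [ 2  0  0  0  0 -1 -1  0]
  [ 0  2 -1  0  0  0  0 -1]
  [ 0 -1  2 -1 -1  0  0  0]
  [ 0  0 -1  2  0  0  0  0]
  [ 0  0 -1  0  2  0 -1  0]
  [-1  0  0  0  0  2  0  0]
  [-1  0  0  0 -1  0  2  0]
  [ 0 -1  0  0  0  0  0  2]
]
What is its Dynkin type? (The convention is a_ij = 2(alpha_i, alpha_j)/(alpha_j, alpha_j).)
The matrix has rank 8 with 2's on the diagonal. Reading the off-diagonal entries as Dynkin edges (a single edge where a_ij = a_ji = -1; a double or triple edge where a_ij * a_ji = 2 or 3), the diagram is a chain of 7 nodes with one extra node attached to the third node from one end (E_8). One simple-root ordering that puts it in standard form is (alpha_8, alpha_4, alpha_2, alpha_3, alpha_5, alpha_7, alpha_1, alpha_6). So the algebra is type E_8.

E_8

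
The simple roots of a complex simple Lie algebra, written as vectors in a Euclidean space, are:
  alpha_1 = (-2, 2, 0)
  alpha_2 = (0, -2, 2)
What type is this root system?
A_2

Compute the Cartan integers a_ij = 2(alpha_i, alpha_j)/(alpha_j, alpha_j); the resulting 2x2 Cartan matrix is
[[2, -1], [-1, 2]].
All simple roots have the same length, so the diagram is simply laced. The associated Dynkin diagram is a chain of 2 nodes with single edges (A_2), so the type is A_2 (the algebra sl(3)).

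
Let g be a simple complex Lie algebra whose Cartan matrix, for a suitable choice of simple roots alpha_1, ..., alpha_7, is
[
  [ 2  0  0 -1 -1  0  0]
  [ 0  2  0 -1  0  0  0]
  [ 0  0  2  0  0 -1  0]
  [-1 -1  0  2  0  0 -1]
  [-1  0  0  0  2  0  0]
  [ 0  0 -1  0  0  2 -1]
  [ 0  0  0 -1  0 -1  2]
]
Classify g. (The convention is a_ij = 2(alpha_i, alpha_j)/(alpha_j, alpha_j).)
E7

The matrix has rank 7 with 2's on the diagonal. Reading the off-diagonal entries as Dynkin edges (a single edge where a_ij = a_ji = -1; a double or triple edge where a_ij * a_ji = 2 or 3), the diagram is a chain of 6 nodes with one extra node attached to the third node from one end (E_7). One simple-root ordering that puts it in standard form is (alpha_5, alpha_2, alpha_1, alpha_4, alpha_7, alpha_6, alpha_3). So the algebra is type E_7.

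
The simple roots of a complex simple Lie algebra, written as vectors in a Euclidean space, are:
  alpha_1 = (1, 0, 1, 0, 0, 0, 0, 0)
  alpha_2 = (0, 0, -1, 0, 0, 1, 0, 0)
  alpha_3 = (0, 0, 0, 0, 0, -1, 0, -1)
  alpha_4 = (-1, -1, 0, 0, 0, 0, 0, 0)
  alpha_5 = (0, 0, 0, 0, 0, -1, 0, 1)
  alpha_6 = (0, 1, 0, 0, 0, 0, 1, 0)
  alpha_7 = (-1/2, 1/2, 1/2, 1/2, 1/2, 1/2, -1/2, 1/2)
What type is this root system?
Compute the Cartan integers a_ij = 2(alpha_i, alpha_j)/(alpha_j, alpha_j); the resulting 7x7 Cartan matrix is
[[2, -1, 0, -1, 0, 0, 0], [-1, 2, -1, 0, -1, 0, 0], [0, -1, 2, 0, 0, 0, -1], [-1, 0, 0, 2, 0, -1, 0], [0, -1, 0, 0, 2, 0, 0], [0, 0, 0, -1, 0, 2, 0], [0, 0, -1, 0, 0, 0, 2]].
All simple roots have the same length, so the diagram is simply laced. The associated Dynkin diagram is a chain of 6 nodes with one extra node attached to the third node from one end (E_7), so the type is E_7.

E_7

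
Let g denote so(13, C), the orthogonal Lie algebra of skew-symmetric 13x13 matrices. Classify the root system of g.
B_6

This is so(13) with 13 odd, which has dimension 13(13-1)/2 = 78 and rank (13-1)/2 = 6. In the classification of classical Lie algebras, the orthogonal algebra so(2n+1) in an odd number of variables has type B_n; here n = 6, so the Dynkin diagram is a chain of 6 nodes with a double edge at one end; the terminal node there is the unique short simple root (B_6). Hence the type is B_6.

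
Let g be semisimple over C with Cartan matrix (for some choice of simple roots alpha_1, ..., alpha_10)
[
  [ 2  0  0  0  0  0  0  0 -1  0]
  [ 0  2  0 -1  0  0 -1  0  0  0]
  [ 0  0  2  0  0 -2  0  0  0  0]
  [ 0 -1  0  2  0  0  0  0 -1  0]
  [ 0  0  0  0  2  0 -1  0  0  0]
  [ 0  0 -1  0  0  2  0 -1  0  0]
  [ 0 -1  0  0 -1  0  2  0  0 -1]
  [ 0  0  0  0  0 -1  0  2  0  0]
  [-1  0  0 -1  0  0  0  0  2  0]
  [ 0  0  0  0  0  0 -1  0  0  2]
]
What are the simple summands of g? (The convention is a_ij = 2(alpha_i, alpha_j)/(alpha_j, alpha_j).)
The diagram associated to this matrix has two connected components: the simple roots {alpha_3, alpha_6, alpha_8} form a chain of 3 nodes with a double edge at one end; the terminal node there is the unique long simple root (C_3), and {alpha_1, alpha_2, alpha_4, alpha_5, alpha_7, alpha_9, alpha_10} form a chain of 5 nodes with a fork of two nodes at one end (D_7). A semisimple Lie algebra decomposes uniquely as the direct sum of simple ideals, one per connected component of its Dynkin diagram, so g ≅ C_3 ⊕ D_7 (dimension 21 + 91 = 112).

C_3 (sp(6)) + D_7 (so(14))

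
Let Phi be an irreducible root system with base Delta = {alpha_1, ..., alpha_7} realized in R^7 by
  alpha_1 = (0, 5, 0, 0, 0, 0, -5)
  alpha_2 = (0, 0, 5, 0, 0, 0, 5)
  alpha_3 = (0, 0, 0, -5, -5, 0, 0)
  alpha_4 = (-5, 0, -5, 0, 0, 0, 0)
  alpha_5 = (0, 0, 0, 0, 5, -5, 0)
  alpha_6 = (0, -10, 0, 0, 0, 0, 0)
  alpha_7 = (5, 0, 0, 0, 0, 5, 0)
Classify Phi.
C_7 (sp(14))

Compute the Cartan integers a_ij = 2(alpha_i, alpha_j)/(alpha_j, alpha_j); the resulting 7x7 Cartan matrix is
[[2, -1, 0, 0, 0, -1, 0], [-1, 2, 0, -1, 0, 0, 0], [0, 0, 2, 0, -1, 0, 0], [0, -1, 0, 2, 0, 0, -1], [0, 0, -1, 0, 2, 0, -1], [-2, 0, 0, 0, 0, 2, 0], [0, 0, 0, -1, -1, 0, 2]].
The roots have two lengths (squared-length ratio 2:1); the short ones are alpha_{1,2,3,4,5,7}. The associated Dynkin diagram is a chain of 7 nodes with a double edge at one end; the terminal node there is the unique long simple root (C_7), so the type is C_7 (the algebra sp(14)).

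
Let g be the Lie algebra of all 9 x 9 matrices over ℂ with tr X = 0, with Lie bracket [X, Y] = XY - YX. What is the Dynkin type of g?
A8

This is sl(9), which has dimension 9^2 - 1 = 80 and rank 9 - 1 = 8 (a Cartan subalgebra is the diagonal traceless matrices). In the classification of classical Lie algebras, the special linear algebra sl(n+1) has type A_n; here n = 8, so the Dynkin diagram is a chain of 8 nodes with single edges (A_8). Hence the type is A_8.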